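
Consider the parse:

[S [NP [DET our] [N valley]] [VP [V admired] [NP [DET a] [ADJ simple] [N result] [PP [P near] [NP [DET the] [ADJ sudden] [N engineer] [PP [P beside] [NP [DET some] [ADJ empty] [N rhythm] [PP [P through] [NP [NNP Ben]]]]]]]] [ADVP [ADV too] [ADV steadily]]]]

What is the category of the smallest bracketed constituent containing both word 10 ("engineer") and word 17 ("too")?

Word 10 lies under S → VP → NP → PP → NP → N; word 17 lies under S → VP → ADVP → ADV. The lowest shared node is the VP.

VP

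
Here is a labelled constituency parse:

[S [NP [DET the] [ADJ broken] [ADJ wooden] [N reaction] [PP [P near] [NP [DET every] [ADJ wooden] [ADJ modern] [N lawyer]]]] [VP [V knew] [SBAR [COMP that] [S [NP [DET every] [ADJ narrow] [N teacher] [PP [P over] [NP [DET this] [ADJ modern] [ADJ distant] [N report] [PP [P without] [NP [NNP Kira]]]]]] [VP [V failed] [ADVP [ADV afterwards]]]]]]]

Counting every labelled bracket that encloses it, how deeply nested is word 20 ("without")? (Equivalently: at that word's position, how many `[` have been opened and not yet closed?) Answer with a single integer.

9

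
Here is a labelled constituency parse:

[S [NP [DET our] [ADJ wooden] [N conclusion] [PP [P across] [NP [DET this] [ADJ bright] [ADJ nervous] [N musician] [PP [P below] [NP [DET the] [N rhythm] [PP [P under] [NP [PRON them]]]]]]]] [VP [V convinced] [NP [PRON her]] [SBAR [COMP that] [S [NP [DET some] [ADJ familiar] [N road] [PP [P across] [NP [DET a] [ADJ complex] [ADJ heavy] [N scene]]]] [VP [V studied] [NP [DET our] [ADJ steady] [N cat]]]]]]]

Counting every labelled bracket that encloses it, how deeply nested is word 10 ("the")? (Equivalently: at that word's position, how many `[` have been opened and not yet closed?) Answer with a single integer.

Path from the root down to the word: S → NP → PP → NP → PP → NP → DET. That is 7 enclosing brackets.

7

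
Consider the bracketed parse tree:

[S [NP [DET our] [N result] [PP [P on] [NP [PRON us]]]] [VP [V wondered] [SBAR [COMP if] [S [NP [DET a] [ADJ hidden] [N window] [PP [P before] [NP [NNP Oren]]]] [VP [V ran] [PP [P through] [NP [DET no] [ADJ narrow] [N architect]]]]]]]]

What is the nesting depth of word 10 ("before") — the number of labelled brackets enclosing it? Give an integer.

The word sits inside P, which is inside PP, inside NP, inside S, inside SBAR, inside VP, inside S — 7 brackets in all.

7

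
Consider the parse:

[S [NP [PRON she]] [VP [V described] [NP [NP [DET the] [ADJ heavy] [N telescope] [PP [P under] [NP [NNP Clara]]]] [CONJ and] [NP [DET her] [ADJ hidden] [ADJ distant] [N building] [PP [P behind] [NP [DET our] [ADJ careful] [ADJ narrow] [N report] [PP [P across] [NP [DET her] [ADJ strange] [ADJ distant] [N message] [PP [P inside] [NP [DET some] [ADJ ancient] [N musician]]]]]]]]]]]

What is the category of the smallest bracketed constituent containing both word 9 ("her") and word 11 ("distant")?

NP

The smallest bracket enclosing both words is [NP her hidden distant building behind our careful narrow report across her strange distant message inside some ancient musician], so the label is NP.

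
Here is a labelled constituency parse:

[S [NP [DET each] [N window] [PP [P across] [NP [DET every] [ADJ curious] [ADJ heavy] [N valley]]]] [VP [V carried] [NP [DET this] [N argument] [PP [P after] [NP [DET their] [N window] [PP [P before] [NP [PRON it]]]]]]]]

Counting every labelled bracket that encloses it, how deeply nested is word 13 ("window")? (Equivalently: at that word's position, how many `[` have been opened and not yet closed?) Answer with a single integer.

6

Counting open brackets not yet closed at "window": [S [VP [NP [PP [NP [N = 6.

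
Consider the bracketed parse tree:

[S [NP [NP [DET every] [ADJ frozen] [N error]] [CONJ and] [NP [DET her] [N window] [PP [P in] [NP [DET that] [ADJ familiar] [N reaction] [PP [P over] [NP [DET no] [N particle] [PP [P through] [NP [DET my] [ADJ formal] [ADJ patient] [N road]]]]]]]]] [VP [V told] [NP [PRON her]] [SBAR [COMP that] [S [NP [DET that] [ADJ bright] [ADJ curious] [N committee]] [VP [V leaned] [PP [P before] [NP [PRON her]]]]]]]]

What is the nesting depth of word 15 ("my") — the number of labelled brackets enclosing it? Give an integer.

Counting open brackets not yet closed at "my": [S [NP [NP [PP [NP [PP [NP [PP [NP [DET = 10.

10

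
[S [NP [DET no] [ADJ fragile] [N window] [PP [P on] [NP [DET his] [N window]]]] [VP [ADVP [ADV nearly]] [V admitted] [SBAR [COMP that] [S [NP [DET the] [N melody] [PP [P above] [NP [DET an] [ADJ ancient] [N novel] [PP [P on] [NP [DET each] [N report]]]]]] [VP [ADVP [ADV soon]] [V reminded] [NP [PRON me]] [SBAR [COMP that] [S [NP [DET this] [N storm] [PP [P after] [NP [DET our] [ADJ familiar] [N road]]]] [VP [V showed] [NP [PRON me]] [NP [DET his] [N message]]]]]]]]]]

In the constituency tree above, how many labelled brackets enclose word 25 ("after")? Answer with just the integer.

10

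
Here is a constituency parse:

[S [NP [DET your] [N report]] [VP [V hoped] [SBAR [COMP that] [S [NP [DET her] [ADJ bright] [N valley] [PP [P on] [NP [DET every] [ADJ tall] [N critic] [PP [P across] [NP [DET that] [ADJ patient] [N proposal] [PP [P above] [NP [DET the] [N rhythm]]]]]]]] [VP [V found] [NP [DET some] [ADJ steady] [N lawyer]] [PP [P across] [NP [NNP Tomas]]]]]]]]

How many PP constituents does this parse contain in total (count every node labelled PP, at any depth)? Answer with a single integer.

4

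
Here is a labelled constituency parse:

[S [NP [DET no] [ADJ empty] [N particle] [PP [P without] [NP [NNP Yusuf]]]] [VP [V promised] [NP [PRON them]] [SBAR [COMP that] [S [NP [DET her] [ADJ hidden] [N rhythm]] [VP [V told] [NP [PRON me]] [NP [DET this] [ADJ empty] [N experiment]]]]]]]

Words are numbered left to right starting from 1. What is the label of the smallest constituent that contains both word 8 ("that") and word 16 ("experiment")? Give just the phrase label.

SBAR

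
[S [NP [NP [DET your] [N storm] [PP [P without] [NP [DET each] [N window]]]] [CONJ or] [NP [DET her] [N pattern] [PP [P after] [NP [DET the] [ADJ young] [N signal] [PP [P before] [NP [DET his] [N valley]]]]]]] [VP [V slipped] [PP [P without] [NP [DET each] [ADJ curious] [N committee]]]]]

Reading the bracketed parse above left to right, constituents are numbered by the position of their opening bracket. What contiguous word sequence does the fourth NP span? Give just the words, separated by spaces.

her pattern after the young signal before his valley

Opening `[NP` markers occur at word positions 1, 1, 4, 7, 10, 14, 18; the fourth of these opens the constituent [NP her pattern after the young signal before his valley].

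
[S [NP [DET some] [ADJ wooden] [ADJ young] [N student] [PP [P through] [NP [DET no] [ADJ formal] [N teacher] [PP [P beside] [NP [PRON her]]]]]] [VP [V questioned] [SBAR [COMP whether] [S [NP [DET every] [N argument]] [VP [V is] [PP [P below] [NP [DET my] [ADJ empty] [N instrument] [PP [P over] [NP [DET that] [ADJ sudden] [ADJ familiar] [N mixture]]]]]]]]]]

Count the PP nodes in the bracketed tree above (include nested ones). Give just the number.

Listing each PP by its span: [PP through no formal teacher beside her]; [PP beside her]; [PP below my empty instrument over that sudden familiar mixture]; [PP over that sudden familiar mixture] — that makes 4.

4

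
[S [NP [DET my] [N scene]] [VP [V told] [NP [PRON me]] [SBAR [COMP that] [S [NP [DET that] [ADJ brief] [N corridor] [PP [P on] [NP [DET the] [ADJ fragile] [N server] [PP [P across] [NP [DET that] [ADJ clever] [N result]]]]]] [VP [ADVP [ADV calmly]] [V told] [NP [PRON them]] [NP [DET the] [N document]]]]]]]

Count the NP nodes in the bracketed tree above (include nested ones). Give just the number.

Listing each NP by its span: [NP my scene]; [NP me]; [NP that brief corridor on the fragile server across that clever result]; [NP the fragile server across that clever result]; [NP that clever result]; [NP them] … — that makes 7.

7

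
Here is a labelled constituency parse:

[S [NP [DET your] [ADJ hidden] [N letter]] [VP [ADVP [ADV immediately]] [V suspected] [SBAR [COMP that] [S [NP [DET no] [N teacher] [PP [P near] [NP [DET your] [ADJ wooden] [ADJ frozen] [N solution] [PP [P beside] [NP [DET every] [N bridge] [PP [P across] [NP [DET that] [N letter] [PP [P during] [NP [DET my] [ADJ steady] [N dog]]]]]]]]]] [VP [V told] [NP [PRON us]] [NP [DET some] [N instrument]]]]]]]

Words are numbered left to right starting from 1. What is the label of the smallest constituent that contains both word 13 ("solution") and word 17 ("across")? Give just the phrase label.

NP

Both words fall inside [NP your wooden frozen solution beside every bridge across that letter during my steady dog] (words 10–23), and no smaller constituent contains them both. Label: NP.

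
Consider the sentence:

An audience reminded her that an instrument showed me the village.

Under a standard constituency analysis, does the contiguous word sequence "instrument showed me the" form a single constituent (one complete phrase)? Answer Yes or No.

No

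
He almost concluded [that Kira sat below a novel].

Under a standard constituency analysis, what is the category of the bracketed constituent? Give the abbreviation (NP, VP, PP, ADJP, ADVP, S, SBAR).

The span is built around the complementizer "that" — a subordinate clause (SBAR).

SBAR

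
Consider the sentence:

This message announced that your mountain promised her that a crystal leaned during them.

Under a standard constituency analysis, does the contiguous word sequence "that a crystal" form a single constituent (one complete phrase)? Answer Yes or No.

"that" belongs to the complementizer "that" while "crystal" belongs to the clause "a crystal leaned during them"; a span that runs across that boundary is not a single phrase.

No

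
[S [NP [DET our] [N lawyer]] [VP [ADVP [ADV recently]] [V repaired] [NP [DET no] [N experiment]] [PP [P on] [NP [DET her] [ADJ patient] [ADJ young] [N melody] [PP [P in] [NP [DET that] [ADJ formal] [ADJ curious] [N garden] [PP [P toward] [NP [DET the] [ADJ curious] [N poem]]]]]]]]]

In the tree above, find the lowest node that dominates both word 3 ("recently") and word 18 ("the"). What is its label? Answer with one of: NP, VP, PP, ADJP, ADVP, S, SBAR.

Word 3 lies under S → VP → ADVP → ADV; word 18 lies under S → VP → PP → NP → PP → NP → PP → NP → DET. The lowest shared node is the VP.

VP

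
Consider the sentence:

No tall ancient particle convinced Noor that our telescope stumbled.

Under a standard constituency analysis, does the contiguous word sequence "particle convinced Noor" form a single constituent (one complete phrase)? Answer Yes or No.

The smallest constituent containing the whole sequence is the clause [S no tall ancient particle convinced Noor that our telescope stumbled], but the sequence is only part of it — it straddles the boundary between noun phrase "no tall ancient particle" and verb phrase "convinced Noor that our telescope stumbled".

No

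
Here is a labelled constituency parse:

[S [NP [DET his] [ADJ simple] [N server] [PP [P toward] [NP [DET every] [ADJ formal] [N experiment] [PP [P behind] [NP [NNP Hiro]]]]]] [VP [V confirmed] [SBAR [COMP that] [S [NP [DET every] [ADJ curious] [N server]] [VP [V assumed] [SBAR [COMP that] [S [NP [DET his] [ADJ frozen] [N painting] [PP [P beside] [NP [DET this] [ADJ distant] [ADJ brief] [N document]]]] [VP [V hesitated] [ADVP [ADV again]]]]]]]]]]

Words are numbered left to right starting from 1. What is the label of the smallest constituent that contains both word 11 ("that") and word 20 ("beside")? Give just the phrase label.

SBAR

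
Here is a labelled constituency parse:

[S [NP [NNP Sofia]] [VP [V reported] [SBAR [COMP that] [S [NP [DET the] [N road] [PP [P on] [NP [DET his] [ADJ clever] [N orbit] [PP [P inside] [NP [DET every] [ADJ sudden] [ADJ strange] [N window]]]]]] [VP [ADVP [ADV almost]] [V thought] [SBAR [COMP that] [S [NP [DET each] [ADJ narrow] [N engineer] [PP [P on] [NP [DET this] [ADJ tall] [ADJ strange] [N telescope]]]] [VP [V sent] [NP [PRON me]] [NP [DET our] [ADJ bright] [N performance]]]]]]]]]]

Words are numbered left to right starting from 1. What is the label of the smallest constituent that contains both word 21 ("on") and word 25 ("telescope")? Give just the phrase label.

PP

Word 21 lies under S → VP → SBAR → S → VP → SBAR → S → NP → PP → P; word 25 lies under S → VP → SBAR → S → VP → SBAR → S → NP → PP → NP → N. The lowest shared node is the PP.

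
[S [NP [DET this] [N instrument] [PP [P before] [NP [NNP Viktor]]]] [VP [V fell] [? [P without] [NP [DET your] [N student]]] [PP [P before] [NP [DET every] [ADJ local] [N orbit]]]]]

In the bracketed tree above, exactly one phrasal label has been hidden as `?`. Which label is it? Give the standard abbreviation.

PP

A constituent whose immediate children are P 'without', NP is a prepositional phrase: PP.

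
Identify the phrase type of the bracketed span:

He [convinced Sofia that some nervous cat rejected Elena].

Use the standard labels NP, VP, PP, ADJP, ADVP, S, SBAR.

VP

The span is built around the verb "convinced" — a verb phrase (VP).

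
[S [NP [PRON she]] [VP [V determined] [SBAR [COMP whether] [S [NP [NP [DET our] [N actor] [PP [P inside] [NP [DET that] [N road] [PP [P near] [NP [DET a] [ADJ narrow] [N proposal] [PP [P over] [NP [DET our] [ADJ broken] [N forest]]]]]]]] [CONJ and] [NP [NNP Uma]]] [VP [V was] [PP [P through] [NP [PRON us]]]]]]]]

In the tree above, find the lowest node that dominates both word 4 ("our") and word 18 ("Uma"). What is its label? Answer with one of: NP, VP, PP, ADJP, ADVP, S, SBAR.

NP

Word 4 lies under S → VP → SBAR → S → NP → NP → DET; word 18 lies under S → VP → SBAR → S → NP → NP → NNP. The lowest shared node is the NP.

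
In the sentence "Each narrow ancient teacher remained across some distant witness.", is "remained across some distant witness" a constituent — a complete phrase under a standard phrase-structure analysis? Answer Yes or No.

Yes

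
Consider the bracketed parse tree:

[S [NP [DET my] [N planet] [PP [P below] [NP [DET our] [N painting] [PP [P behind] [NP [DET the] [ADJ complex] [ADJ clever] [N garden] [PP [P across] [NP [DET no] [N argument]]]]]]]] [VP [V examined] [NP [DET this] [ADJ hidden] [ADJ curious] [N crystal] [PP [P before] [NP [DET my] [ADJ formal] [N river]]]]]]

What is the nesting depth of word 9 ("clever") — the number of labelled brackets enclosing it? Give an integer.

Counting open brackets not yet closed at "clever": [S [NP [PP [NP [PP [NP [ADJ = 7.

7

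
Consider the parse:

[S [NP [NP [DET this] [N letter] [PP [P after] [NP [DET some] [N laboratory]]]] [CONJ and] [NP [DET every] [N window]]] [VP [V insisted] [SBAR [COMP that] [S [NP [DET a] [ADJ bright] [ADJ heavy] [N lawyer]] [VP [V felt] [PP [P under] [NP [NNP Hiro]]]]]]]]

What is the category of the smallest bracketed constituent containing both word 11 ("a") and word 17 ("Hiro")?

S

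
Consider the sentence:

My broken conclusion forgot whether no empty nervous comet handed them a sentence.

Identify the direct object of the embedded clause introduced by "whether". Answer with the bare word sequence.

Within the embedded clause introduced by "whether", the direct object of "handed" is "a sentence".

a sentence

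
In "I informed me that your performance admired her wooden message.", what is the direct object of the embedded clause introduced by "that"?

her wooden message

The verb of the embedded clause introduced by "that" is "admired"; its direct object is the NP "her wooden message".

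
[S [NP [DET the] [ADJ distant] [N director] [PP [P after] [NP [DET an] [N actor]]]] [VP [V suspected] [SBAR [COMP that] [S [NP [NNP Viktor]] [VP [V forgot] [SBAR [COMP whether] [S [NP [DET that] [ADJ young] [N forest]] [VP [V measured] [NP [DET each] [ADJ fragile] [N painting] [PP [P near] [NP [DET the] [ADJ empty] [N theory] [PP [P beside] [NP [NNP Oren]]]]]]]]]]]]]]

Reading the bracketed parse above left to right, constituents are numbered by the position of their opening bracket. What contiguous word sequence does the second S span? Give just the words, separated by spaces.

Viktor forgot whether that young forest measured each fragile painting near the empty theory beside Oren

In left-to-right order the S constituents are "the distant director after an actor suspected that Viktor forgot whether that young forest measured each fragile painting near the empty theory beside Oren"; "Viktor forgot whether that young forest measured each fragile painting near the empty theory beside Oren"; "that young forest measured each fragile painting near the empty theory beside Oren". Number 2 is "Viktor forgot whether that young forest measured each fragile painting near the empty theory beside Oren".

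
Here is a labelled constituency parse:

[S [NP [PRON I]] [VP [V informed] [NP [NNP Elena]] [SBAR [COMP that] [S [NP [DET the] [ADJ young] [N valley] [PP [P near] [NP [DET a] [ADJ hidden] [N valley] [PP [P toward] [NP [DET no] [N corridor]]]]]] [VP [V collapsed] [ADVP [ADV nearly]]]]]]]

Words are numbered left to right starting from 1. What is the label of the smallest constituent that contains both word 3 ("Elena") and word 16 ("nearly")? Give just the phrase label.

VP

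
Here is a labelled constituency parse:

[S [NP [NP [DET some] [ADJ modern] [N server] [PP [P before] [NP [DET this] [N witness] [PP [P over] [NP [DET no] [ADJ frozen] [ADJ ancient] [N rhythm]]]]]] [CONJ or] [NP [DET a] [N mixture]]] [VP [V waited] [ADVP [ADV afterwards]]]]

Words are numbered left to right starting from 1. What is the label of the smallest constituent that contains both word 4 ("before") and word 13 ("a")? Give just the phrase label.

Word 4 lies under S → NP → NP → PP → P; word 13 lies under S → NP → NP → DET. The lowest shared node is the NP.

NP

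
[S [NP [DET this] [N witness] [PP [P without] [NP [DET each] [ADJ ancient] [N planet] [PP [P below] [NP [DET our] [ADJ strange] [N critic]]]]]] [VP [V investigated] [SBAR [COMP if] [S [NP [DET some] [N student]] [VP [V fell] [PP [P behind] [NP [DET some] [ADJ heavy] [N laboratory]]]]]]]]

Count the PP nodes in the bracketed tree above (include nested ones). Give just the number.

3

Listing each PP by its span: [PP without each ancient planet below our strange critic]; [PP below our strange critic]; [PP behind some heavy laboratory] — that makes 3.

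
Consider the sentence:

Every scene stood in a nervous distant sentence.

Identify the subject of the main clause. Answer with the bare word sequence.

every scene

The subject of the main clause is the NP immediately before the verb "stood": "every scene".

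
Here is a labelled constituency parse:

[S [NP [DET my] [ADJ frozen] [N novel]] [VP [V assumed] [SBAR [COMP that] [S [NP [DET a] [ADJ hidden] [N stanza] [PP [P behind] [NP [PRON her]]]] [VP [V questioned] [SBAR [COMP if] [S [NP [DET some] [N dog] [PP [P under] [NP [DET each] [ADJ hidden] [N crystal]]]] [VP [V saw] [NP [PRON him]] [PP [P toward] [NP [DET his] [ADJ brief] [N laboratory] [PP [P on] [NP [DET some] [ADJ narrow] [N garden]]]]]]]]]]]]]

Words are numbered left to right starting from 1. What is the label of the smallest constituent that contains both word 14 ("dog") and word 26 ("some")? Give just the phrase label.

Word 14 lies under S → VP → SBAR → S → VP → SBAR → S → NP → N; word 26 lies under S → VP → SBAR → S → VP → SBAR → S → VP → PP → NP → PP → NP → DET. The lowest shared node is the S.

S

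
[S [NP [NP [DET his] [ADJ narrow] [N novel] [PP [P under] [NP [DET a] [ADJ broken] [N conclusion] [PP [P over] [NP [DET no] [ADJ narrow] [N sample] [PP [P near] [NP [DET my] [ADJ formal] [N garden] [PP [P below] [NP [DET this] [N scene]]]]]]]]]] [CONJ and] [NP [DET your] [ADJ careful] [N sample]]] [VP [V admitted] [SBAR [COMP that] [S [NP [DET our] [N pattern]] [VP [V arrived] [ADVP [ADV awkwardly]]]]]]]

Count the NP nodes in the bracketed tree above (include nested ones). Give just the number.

8

The NP constituents are: [NP his narrow novel under a broken conclusion over no narrow sample near my formal garden below this scene and your careful sample]; [NP his narrow novel under a broken conclusion over no narrow sample near my formal garden below this scene]; [NP a broken conclusion over no narrow sample near my formal garden below this scene]; [NP no narrow sample near my formal garden below this scene]; [NP my formal garden below this scene]; [NP this scene] …. Total: 8.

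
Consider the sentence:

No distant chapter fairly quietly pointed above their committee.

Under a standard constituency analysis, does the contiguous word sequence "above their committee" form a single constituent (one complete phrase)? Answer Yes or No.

"above their committee" is exactly the prepositional phrase [PP above their committee], a complete constituent.

Yes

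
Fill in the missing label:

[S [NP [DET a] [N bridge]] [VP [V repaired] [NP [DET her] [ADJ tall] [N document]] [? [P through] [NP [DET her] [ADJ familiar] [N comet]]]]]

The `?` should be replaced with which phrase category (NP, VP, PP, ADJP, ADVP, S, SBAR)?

PP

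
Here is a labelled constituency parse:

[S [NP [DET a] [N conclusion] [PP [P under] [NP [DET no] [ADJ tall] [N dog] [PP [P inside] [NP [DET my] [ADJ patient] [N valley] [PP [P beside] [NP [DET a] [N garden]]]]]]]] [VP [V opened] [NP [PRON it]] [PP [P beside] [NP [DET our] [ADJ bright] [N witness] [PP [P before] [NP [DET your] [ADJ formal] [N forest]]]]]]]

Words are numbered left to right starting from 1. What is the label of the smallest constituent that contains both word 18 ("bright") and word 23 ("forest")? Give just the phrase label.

The smallest bracket enclosing both words is [NP our bright witness before your formal forest], so the label is NP.

NP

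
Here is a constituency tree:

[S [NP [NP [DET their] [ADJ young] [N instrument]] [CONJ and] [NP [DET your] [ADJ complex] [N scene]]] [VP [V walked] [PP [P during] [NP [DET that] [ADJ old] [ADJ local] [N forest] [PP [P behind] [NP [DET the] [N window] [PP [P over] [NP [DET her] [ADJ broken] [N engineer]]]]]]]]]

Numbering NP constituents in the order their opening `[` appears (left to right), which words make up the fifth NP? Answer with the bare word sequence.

the window over her broken engineer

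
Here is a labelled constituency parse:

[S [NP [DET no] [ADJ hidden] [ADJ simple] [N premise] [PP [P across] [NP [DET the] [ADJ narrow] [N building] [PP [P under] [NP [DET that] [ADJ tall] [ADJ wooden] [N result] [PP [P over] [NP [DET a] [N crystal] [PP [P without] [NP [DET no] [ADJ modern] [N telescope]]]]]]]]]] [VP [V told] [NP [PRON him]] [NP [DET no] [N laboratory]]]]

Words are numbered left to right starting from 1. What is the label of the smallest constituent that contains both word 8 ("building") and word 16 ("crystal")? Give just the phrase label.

NP

Word 8 lies under S → NP → PP → NP → N; word 16 lies under S → NP → PP → NP → PP → NP → PP → NP → N. The lowest shared node is the NP.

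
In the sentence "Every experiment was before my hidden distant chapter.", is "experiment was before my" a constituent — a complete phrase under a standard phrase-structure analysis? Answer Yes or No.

The smallest constituent containing the whole sequence is the clause [S every experiment was before my hidden distant chapter], but the sequence is only part of it — it straddles the boundary between noun phrase "every experiment" and verb phrase "was before my hidden distant chapter".

No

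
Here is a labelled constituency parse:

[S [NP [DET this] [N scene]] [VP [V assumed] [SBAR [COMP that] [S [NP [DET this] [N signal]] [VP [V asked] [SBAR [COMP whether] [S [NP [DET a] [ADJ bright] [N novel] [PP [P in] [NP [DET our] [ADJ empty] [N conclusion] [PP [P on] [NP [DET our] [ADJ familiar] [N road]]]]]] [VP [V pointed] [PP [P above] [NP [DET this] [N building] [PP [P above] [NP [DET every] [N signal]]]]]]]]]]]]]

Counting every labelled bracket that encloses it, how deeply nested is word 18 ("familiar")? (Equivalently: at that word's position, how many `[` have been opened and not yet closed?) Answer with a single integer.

Counting open brackets not yet closed at "familiar": [S [VP [SBAR [S [VP [SBAR [S [NP [PP [NP [PP [NP [ADJ = 13.

13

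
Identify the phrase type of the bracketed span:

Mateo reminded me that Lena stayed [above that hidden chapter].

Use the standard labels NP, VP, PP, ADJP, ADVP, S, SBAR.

PP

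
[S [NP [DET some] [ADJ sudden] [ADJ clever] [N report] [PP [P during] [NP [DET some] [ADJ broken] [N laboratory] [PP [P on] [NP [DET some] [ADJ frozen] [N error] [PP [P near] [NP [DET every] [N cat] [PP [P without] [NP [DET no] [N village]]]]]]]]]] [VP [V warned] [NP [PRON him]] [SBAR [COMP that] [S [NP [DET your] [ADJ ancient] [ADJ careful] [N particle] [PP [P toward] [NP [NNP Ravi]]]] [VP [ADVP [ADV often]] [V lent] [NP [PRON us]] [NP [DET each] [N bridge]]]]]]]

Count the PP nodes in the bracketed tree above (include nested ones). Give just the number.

5

Listing each PP by its span: [PP during some broken laboratory on some frozen error near every cat without no village]; [PP on some frozen error near every cat without no village]; [PP near every cat without no village]; [PP without no village]; [PP toward Ravi] — that makes 5.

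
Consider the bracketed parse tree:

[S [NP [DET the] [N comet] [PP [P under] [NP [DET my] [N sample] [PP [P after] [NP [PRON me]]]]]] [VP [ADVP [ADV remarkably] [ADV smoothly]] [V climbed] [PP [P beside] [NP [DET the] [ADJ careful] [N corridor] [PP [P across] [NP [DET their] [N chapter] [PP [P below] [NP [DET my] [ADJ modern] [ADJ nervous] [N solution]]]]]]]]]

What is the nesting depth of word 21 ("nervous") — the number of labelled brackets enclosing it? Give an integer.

Path from the root down to the word: S → VP → PP → NP → PP → NP → PP → NP → ADJ. That is 9 enclosing brackets.

9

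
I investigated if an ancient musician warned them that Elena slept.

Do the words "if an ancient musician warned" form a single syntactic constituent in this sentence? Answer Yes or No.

No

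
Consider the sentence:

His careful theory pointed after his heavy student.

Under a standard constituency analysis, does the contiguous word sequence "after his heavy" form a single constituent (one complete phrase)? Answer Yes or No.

No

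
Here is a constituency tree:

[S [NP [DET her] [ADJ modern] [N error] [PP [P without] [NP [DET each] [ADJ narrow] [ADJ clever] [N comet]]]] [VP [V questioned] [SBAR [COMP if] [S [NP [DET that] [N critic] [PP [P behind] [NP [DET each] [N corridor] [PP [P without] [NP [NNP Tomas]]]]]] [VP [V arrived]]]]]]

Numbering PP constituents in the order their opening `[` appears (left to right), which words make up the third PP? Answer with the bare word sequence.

Opening `[PP` markers occur at word positions 4, 13, 16; the third of these opens the constituent [PP without Tomas].

without Tomas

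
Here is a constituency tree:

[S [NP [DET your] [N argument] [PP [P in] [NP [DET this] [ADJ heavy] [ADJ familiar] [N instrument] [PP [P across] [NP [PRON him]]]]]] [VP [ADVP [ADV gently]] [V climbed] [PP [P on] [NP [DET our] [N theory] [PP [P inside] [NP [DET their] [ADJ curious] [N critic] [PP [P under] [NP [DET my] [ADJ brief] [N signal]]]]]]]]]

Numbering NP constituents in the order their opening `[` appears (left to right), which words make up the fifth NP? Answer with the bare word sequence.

Opening `[NP` markers occur at word positions 1, 4, 9, 13, 16, 20; the fifth of these opens the constituent [NP their curious critic under my brief signal].

their curious critic under my brief signal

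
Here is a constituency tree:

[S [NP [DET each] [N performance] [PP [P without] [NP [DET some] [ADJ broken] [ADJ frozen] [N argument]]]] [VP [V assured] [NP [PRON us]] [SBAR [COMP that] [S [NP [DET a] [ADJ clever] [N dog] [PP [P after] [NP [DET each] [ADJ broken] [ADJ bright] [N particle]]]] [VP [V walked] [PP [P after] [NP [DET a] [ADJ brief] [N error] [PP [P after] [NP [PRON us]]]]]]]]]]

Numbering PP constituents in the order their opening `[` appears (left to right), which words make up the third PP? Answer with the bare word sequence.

after a brief error after us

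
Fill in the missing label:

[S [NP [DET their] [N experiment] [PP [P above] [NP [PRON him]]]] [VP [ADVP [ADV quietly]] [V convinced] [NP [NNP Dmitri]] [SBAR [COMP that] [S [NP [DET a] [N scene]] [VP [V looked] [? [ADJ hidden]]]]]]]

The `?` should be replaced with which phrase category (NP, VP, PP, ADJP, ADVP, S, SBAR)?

ADJP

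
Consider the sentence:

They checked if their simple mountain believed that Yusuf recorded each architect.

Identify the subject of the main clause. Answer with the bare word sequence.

they

In the main clause the verb is "checked"; the NP preceding it, "they", is the subject.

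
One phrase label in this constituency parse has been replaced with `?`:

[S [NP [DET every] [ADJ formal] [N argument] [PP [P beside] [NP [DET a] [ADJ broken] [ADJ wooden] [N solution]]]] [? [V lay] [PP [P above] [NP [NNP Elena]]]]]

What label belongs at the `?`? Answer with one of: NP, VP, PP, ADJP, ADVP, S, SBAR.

VP

A constituent whose immediate children are V 'lay', PP is a verb phrase: VP.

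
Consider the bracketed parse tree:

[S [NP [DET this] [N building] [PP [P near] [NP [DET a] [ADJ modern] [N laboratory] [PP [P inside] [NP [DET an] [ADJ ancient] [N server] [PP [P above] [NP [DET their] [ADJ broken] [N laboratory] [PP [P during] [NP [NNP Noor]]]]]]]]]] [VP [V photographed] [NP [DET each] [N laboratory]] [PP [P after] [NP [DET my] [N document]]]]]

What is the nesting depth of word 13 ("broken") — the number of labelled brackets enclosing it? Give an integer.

Counting open brackets not yet closed at "broken": [S [NP [PP [NP [PP [NP [PP [NP [ADJ = 9.

9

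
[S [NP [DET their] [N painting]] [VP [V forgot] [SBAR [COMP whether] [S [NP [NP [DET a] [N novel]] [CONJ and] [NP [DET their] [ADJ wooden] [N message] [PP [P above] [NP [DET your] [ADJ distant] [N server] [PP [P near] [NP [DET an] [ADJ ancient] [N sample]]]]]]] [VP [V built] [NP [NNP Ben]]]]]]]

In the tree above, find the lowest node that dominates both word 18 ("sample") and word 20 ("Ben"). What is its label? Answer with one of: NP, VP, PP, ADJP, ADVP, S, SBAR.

S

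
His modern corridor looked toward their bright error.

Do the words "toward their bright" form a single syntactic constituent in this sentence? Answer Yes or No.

No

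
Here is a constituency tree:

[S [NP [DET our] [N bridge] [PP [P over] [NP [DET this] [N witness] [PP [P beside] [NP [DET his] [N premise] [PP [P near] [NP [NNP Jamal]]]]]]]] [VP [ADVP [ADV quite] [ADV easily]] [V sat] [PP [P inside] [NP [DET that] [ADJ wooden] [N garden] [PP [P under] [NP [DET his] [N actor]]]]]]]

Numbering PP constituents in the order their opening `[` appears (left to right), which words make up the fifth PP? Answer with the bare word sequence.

under his actor

Opening `[PP` markers occur at word positions 3, 6, 9, 14, 18; the fifth of these opens the constituent [PP under his actor].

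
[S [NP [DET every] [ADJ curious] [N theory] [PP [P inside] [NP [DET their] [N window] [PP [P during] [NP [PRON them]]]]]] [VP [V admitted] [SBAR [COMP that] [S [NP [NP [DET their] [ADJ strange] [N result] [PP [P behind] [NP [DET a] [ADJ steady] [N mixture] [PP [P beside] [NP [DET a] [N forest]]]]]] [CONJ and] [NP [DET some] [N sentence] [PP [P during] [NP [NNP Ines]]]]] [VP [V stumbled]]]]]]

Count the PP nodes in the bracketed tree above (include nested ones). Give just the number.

Scanning left to right, an opening `[PP` appears at word positions 4, 7, 14, 18, 24 — 5 in total.

5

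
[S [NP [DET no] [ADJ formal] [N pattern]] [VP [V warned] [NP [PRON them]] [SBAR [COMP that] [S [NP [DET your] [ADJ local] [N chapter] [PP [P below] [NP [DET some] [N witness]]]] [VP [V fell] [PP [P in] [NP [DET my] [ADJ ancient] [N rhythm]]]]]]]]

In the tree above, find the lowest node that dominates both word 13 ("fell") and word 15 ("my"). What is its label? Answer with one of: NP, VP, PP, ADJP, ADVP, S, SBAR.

VP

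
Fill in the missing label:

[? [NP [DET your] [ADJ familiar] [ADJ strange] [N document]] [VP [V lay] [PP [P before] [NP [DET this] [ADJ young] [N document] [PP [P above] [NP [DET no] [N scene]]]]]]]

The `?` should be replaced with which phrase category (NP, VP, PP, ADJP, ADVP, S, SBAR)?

S

Looking at what the `?` directly dominates — NP, VP — this is a clause (S).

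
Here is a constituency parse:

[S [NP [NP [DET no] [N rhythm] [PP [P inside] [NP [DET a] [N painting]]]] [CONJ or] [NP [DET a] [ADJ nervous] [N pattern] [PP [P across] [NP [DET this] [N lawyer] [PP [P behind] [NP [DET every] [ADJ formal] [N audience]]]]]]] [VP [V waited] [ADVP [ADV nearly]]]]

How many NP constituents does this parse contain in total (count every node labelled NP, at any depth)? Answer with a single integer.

The NP constituents are: [NP no rhythm inside a painting or a nervous pattern across this lawyer behind every formal audience]; [NP no rhythm inside a painting]; [NP a painting]; [NP a nervous pattern across this lawyer behind every formal audience]; [NP this lawyer behind every formal audience]; [NP every formal audience]. Total: 6.

6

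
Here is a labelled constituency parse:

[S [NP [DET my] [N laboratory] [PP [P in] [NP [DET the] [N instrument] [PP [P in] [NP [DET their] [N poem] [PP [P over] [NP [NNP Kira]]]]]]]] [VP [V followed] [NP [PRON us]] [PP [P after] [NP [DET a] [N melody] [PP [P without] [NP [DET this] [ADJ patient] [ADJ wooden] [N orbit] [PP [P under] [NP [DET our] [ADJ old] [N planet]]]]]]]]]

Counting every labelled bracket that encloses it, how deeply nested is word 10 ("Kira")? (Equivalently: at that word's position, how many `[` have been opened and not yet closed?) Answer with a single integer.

The word sits inside NNP, which is inside NP, inside PP, inside NP, inside PP, inside NP, inside PP, inside NP, inside S — 9 brackets in all.

9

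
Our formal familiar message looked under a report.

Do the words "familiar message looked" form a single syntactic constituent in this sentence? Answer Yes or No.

No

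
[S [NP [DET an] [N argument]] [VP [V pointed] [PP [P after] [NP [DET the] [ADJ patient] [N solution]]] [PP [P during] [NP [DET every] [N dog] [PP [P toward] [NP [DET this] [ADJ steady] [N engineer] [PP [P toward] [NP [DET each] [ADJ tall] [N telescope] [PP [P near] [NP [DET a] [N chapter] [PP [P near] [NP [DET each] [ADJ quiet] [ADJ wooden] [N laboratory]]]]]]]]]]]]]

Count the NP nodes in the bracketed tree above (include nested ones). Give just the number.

7

Scanning left to right, an opening `[NP` appears at word positions 1, 5, 9, 12, 16, 20, 23 — 7 in total.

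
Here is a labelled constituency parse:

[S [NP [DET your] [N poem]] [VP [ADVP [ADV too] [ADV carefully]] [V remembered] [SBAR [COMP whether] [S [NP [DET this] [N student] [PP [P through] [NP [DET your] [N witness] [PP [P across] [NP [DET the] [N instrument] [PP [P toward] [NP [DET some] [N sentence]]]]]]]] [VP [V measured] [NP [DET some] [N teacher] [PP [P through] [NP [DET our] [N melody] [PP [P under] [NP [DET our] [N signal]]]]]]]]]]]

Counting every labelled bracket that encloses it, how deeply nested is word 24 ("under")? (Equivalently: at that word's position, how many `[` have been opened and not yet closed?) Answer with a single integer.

The word sits inside P, which is inside PP, inside NP, inside PP, inside NP, inside VP, inside S, inside SBAR, inside VP, inside S — 10 brackets in all.

10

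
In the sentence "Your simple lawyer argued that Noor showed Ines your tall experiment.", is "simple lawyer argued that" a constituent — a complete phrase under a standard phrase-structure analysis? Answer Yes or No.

The sequence begins inside the noun phrase "your simple lawyer" and ends inside the verb phrase "argued that Noor showed Ines your tall experiment"; it crosses a phrase boundary, so no single node in the tree spans exactly those words.

No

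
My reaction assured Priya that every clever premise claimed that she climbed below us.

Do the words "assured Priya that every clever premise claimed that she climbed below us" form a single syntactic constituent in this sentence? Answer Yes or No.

The sequence corresponds to a single VP node — the verb phrase "assured Priya that every clever premise claimed that she climbed below us".

Yes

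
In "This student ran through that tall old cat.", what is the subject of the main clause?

this student

In the main clause the verb is "ran"; the NP preceding it, "this student", is the subject.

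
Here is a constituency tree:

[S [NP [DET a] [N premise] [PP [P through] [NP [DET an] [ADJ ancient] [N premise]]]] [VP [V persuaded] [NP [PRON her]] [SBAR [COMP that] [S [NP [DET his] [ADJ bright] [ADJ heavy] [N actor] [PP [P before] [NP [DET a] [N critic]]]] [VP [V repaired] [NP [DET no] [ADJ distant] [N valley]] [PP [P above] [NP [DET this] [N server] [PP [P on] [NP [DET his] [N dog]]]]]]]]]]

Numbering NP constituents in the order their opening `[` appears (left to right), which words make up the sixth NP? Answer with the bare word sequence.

The NP opening brackets appear, in order, over: "a premise through an ancient premise"; "an ancient premise"; "her"; "his bright heavy actor before a critic"; "a critic"; "no distant valley"; "this server on his dog"; "his dog". The sixth one spans "no distant valley".

no distant valley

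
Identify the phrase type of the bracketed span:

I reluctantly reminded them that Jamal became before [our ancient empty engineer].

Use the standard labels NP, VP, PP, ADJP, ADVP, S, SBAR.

NP

"engineer" is the head of the bracketed span, so the span is a noun phrase: NP.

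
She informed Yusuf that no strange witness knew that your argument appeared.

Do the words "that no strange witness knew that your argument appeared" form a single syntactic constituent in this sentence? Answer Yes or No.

"that no strange witness knew that your argument appeared" is exactly the subordinate clause [SBAR that no strange witness knew that your argument appeared], a complete constituent.

Yes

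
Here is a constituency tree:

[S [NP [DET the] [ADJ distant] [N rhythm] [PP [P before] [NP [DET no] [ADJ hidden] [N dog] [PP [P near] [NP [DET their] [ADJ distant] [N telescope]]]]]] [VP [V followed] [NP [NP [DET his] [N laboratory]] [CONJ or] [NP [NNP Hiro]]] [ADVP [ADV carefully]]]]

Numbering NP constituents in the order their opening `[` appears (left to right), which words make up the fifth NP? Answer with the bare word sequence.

In left-to-right order the NP constituents are "the distant rhythm before no hidden dog near their distant telescope"; "no hidden dog near their distant telescope"; "their distant telescope"; "his laboratory or Hiro"; "his laboratory"; "Hiro". Number 5 is "his laboratory".

his laboratory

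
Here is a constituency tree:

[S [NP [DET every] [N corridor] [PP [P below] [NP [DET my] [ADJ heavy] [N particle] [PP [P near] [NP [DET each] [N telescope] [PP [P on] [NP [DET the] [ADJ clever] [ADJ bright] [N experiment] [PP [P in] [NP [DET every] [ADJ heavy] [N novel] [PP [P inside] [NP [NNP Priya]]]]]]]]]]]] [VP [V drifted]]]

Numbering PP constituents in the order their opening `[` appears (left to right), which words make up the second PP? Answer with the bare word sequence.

near each telescope on the clever bright experiment in every heavy novel inside Priya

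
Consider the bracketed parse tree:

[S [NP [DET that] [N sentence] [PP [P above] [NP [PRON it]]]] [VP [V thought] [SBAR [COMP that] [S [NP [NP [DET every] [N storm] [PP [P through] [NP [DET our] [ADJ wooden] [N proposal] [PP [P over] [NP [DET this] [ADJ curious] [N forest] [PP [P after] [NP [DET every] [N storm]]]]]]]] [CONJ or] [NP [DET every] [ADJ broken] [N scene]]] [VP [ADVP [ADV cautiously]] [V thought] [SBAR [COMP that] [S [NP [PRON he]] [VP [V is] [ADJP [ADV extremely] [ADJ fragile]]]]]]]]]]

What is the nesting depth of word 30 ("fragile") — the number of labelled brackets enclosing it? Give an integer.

10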